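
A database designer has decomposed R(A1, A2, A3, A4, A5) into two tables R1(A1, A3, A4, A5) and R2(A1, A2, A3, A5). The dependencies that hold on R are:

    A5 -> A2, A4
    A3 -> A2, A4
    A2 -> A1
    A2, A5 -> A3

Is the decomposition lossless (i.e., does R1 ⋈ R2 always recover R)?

Common attributes: R1 ∩ R2 = {A1, A3, A5}.
Closure of {A1, A3, A5}: A5 → A2, A4 applies, adding A2, A4. So (A1, A3, A5)⁺ = {A1, A2, A3, A4, A5}.
This closure contains every attribute of R1, so R1 ∩ R2 → R1. The join is lossless.

Yes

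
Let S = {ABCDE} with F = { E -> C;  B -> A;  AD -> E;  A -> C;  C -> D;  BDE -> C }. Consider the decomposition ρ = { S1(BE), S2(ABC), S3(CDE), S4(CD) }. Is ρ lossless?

Yes

Chase test. Columns are ABCDE; row i has aⱼ where attribute j ∈ Si, else bᵢⱼ.
Initial tableau (one row per fragment):
  row 1: b11 a2 b13 b14 a5
  row 2: a1 a2 a3 b24 b25
  row 3: b31 b32 a3 a4 a5
  row 4: b41 b42 a3 a4 b45
Rows 1 and 3 agree on E; apply E→C and equate their C entries.
Rows 1 and 2 agree on B; apply B→A and equate their A entries.
Rows 1 and 2 agree on C; apply C→D and equate their D entries.
Rows 1 and 3 agree on C; apply C→D and equate their D entries.
Rows 1 and 2 agree on AD; apply AD→E and equate their E entries.
Row 1 is now all distinguished symbols — the join is lossless.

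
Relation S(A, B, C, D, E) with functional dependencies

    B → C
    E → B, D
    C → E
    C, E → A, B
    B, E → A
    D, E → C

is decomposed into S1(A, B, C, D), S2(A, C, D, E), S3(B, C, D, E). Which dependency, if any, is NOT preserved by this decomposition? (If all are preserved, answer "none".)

none

B → C lies within S1.
E → B, D lies within S3.
C → E lies within S2.
C, E → A, B: restricted closure across fragments reaches A, B.
B, E → A: restricted closure across fragments reaches A.
D, E → C lies within S2.
Every dependency is enforceable on the fragments, so the decomposition is dependency-preserving.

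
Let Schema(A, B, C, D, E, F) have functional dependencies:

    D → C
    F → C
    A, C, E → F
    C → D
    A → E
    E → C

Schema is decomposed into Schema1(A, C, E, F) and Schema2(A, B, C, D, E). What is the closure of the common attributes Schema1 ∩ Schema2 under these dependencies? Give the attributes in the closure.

A, C, D, E, F

Schema1 ∩ Schema2 = {A, C, E}.
A, C, E → F applies, adding F
C → D applies, adding D
Closure: {A, C, D, E, F}.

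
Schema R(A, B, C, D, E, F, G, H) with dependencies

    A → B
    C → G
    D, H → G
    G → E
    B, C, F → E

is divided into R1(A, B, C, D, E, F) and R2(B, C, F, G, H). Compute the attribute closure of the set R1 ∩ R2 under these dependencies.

R1 ∩ R2 = {B, C, F}.
C → G applies, adding G
G → E applies, adding E
Closure: {B, C, E, F, G}.

B, C, E, F, G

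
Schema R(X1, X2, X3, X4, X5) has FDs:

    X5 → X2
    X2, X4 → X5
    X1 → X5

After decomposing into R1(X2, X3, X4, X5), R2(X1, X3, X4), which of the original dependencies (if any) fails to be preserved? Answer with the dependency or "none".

X1 → X5

Check X1 → X5: no single fragment contains all of {X1, X5}, and the restricted closure of {X1} across the fragments never reaches {X5}.
X5 → X2 is preserved.
X2, X4 → X5 is preserved.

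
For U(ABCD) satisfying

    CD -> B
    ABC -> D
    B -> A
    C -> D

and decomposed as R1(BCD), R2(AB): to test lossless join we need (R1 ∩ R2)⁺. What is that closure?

AB

R1 ∩ R2 = {B}.
B → A applies, adding A
Closure: {AB}.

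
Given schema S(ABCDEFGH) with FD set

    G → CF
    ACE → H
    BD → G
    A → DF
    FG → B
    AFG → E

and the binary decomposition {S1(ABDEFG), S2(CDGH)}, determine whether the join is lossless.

Common attributes: S1 ∩ S2 = {DG}.
Closure of {DG}: G → CF applies, adding CF; FG → B applies, adding B. So (DG)⁺ = {BCDFG}.
The closure contains neither all of S1 = {ABDEFG} nor all of S2 = {CDGH}, so the common attributes are not a superkey of either fragment. The join is lossy.

No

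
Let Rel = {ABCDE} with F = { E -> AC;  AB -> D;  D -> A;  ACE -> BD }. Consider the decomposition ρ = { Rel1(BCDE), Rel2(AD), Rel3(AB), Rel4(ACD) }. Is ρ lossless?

Yes

Chase test. Columns are ABCDE; row i has aⱼ where attribute j ∈ Reli, else bᵢⱼ.
Initial tableau (one row per fragment):
  row 1: b11 a2 a3 a4 a5
  row 2: a1 b22 b23 a4 b25
  row 3: a1 a2 b33 b34 b35
  row 4: a1 b42 a3 a4 b45
Rows 1 and 2 agree on D; apply D→A and equate their A entries.
Rows 1 and 3 agree on AB; apply AB→D and equate their D entries.
Row 1 is now all distinguished symbols — the join is lossless.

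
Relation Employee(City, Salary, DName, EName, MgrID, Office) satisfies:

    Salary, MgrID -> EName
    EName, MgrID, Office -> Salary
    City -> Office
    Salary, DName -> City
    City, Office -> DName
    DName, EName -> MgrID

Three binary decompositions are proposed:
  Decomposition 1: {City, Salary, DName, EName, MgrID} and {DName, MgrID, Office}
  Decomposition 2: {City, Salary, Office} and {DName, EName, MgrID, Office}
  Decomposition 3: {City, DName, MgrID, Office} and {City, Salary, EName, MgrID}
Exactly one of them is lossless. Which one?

Decomposition 3

Decomposition 1: common = {DName, MgrID}, closure = {DName, MgrID} → lossy.
Decomposition 2: common = {Office}, closure = {Office} → lossy.
Decomposition 3: common = {City, MgrID}, closure = {City, DName, MgrID, Office} → lossless.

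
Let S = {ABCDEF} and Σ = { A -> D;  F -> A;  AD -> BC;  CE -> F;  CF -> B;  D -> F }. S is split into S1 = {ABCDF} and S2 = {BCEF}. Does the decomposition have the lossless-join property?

Common attributes: S1 ∩ S2 = {BCF}.
Closure of {BCF}: F → A applies, adding A; A → D applies, adding D. So (BCF)⁺ = {ABCDF}.
This closure contains every attribute of S1, so S1 ∩ S2 → S1. The join is lossless.

Yes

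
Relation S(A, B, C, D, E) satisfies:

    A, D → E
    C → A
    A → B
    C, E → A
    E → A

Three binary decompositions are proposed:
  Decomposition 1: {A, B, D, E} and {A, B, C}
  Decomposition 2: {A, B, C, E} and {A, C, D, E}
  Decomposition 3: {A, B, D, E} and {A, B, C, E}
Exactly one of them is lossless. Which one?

Decomposition 1: common = {A, B}, closure = {A, B} → lossy.
Decomposition 2: common = {A, C, E}, closure = {A, B, C, E} → lossless.
Decomposition 3: common = {A, B, E}, closure = {A, B, E} → lossy.

Decomposition 2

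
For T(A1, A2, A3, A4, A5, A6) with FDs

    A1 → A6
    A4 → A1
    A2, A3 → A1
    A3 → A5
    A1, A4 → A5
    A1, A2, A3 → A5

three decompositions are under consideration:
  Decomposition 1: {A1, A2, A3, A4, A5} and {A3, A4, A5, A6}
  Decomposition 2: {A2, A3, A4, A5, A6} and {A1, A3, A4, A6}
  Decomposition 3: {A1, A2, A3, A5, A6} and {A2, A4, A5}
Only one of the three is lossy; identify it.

Decomposition 3

Decomposition 1: common = {A3, A4, A5}, closure = {A1, A3, A4, A5, A6} → lossless.
Decomposition 2: common = {A3, A4, A6}, closure = {A1, A3, A4, A5, A6} → lossless.
Decomposition 3: common = {A2, A5}, closure = {A2, A5} → lossy.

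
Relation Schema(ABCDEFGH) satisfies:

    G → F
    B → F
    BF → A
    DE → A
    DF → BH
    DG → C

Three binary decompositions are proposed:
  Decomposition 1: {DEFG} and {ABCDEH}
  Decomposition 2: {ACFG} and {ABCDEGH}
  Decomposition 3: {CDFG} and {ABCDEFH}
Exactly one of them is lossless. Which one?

Decomposition 1: common = {DE}, closure = {ADE} → lossy.
Decomposition 2: common = {ACG}, closure = {ACFG} → lossless.
Decomposition 3: common = {CDF}, closure = {ABCDFH} → lossy.

Decomposition 2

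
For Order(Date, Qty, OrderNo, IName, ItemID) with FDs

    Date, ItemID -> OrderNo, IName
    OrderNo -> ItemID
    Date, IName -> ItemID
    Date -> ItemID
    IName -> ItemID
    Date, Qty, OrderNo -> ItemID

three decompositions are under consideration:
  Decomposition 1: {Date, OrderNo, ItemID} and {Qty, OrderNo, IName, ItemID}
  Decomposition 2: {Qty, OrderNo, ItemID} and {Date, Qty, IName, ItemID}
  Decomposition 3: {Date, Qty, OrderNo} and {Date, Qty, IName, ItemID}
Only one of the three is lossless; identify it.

Decomposition 1: common = {OrderNo, ItemID}, closure = {OrderNo, ItemID} → lossy.
Decomposition 2: common = {Qty, ItemID}, closure = {Qty, ItemID} → lossy.
Decomposition 3: common = {Date, Qty}, closure = {Date, Qty, OrderNo, IName, ItemID} → lossless.

Decomposition 3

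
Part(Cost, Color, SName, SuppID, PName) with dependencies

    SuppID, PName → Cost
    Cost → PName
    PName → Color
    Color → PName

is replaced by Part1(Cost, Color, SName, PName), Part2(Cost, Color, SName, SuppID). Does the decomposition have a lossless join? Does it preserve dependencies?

Lossless test: (Cost, Color, SName)⁺ = {Cost, Color, SName, PName}, which contains all of one fragment — lossless.
Dependency preservation: SuppID, PName → Cost is not contained in any single fragment, but the restricted closure of its left-hand side across the fragments still reaches the right-hand side; the remaining FDs each lie inside some fragment. All dependencies are preserved.

lossless and dependency-preserving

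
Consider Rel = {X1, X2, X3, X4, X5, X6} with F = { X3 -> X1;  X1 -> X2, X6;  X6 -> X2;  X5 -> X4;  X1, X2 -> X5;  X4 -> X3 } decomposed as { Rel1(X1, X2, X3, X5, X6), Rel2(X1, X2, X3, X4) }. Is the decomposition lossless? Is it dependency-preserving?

Lossless test: (X1, X2, X3)⁺ = {X1, X2, X3, X4, X5, X6}, which contains all of one fragment — lossless.
Dependency preservation: X5 → X4 is not contained in any single fragment, but the restricted closure of its left-hand side across the fragments still reaches the right-hand side; the remaining FDs each lie inside some fragment. All dependencies are preserved.

lossless and dependency-preserving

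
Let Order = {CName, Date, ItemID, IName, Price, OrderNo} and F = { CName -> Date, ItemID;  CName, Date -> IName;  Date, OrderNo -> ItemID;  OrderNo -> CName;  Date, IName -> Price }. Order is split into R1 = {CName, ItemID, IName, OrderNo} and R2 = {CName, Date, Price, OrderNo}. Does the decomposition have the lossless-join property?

Yes

Common attributes: R1 ∩ R2 = {CName, OrderNo}.
Closure of {CName, OrderNo}: CName → Date, ItemID applies, adding Date, ItemID; CName, Date → IName applies, adding IName; Date, IName → Price applies, adding Price. So (CName, OrderNo)⁺ = {CName, Date, ItemID, IName, Price, OrderNo}.
This closure contains every attribute of R1, so R1 ∩ R2 → R1. The join is lossless.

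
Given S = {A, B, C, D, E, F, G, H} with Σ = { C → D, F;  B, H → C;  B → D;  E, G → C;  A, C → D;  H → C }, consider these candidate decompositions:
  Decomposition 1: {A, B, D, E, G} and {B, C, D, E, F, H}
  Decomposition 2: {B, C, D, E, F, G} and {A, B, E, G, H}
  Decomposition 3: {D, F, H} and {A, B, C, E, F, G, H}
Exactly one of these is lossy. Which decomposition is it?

Decomposition 1

Decomposition 1: common = {B, D, E}, closure = {B, D, E} → lossy.
Decomposition 2: common = {B, E, G}, closure = {B, C, D, E, F, G} → lossless.
Decomposition 3: common = {F, H}, closure = {C, D, F, H} → lossless.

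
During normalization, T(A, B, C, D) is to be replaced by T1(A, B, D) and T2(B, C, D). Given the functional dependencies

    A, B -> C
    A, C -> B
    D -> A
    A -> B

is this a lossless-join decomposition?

Common attributes: T1 ∩ T2 = {B, D}.
Closure of {B, D}: D → A applies, adding A; A, B → C applies, adding C. So (B, D)⁺ = {A, B, C, D}.
This closure contains every attribute of T1, so T1 ∩ T2 → T1. The join is lossless.

Yes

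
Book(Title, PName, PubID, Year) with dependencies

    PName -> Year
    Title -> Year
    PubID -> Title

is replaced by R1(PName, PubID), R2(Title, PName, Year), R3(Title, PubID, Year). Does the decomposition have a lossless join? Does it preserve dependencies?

lossless and dependency-preserving

Lossless test (chase): Rows 1 and 2 agree on PName; apply PName→Year and equate their Year entries. Rows 1 and 3 agree on PubID; apply PubID→Title and equate their Title entries. Row 1 is now all distinguished symbols — the join is lossless.
Dependency preservation: every FD's attributes lie within a single fragment, so each can be enforced locally — preserved.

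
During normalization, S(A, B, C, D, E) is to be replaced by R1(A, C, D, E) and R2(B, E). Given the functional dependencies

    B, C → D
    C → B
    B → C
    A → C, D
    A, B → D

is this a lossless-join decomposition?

No

Common attributes: R1 ∩ R2 = {E}.
No dependency enlarges {E}, so (E)⁺ = {E}.
The closure contains neither all of R1 = {A, C, D, E} nor all of R2 = {B, E}, so the common attributes are not a superkey of either fragment. The join is lossy.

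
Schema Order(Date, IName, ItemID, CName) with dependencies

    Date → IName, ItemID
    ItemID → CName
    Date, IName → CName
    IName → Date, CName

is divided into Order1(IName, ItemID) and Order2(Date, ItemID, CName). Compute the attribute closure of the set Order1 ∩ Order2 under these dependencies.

ItemID, CName

Order1 ∩ Order2 = {ItemID}.
ItemID → CName applies, adding CName
Closure: {ItemID, CName}.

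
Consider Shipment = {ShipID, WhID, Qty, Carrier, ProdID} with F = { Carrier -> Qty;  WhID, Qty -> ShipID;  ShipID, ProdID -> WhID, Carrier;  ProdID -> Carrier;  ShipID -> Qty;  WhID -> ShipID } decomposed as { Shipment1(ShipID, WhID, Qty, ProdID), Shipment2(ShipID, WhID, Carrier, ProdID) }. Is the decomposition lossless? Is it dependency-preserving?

lossless but not dependency-preserving

Lossless test: (ShipID, WhID, ProdID)⁺ = {ShipID, WhID, Qty, Carrier, ProdID}, which contains all of one fragment — lossless.
Dependency preservation: the restricted closure of {Carrier} across the fragments never reaches {Qty}, so Carrier → Qty cannot be enforced without a join — not preserved.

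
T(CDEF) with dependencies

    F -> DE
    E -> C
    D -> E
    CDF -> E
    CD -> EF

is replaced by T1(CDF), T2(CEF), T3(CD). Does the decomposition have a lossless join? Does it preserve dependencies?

lossless and dependency-preserving

Lossless test (chase): Rows 1 and 2 agree on F; apply F→DE and equate their DE entries. Rows 1 and 3 agree on D; apply D→E and equate their E entries. Rows 1 and 3 agree on CD; apply CD→EF and equate their EF entries. Row 1 is now all distinguished symbols — the join is lossless.
Dependency preservation: F → DE; D → E; CDF → E; CD → EF are not contained in any single fragment, but the restricted closure of each left-hand side across the fragments still reaches the right-hand side; the remaining FDs each lie inside some fragment. All dependencies are preserved.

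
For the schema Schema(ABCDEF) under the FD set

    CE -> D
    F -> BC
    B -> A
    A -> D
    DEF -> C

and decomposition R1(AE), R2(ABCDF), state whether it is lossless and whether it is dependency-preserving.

lossy and not dependency-preserving

Lossless test: (A)⁺ = {AD}, which is a superkey of neither fragment — lossy.
Dependency preservation: the restricted closure of {CE} across the fragments never reaches {D}, so CE → D cannot be enforced without a join — not preserved.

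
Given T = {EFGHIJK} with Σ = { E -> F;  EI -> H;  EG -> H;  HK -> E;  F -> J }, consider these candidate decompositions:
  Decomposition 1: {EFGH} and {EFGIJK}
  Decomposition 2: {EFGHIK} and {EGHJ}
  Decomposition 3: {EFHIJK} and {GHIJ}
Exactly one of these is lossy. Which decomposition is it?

Decomposition 3

Decomposition 1: common = {EFG}, closure = {EFGHJ} → lossless.
Decomposition 2: common = {EGH}, closure = {EFGHJ} → lossless.
Decomposition 3: common = {HIJ}, closure = {HIJ} → lossy.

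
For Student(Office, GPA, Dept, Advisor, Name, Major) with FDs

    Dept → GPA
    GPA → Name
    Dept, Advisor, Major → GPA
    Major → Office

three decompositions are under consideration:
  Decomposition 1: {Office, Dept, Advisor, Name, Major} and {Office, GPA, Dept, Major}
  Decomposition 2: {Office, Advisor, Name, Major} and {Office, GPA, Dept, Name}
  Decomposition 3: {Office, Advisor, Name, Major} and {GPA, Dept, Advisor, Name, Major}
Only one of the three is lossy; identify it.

Decomposition 1: common = {Office, Dept, Major}, closure = {Office, GPA, Dept, Name, Major} → lossless.
Decomposition 2: common = {Office, Name}, closure = {Office, Name} → lossy.
Decomposition 3: common = {Advisor, Name, Major}, closure = {Office, Advisor, Name, Major} → lossless.

Decomposition 2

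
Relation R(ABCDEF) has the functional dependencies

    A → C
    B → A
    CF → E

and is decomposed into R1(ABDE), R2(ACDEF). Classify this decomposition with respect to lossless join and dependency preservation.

lossy but dependency-preserving

Lossless test: (ADE)⁺ = {ACDE}, which is a superkey of neither fragment — lossy.
Dependency preservation: every FD's attributes lie within a single fragment, so each can be enforced locally — preserved.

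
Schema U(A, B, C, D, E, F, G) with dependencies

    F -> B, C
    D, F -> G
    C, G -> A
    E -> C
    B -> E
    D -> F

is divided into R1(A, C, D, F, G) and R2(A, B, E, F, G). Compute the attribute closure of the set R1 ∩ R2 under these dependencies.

R1 ∩ R2 = {A, F, G}.
F → B, C applies, adding B, C
B → E applies, adding E
Closure: {A, B, C, E, F, G}.

A, B, C, E, F, G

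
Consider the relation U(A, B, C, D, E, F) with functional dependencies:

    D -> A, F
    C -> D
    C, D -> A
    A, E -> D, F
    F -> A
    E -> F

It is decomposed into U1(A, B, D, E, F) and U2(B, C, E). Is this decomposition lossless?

Yes

Common attributes: U1 ∩ U2 = {B, E}.
Closure of {B, E}: E → F applies, adding F; F → A applies, adding A; A, E → D, F applies, adding D. So (B, E)⁺ = {A, B, D, E, F}.
This closure contains every attribute of U1, so U1 ∩ U2 → U1. The join is lossless.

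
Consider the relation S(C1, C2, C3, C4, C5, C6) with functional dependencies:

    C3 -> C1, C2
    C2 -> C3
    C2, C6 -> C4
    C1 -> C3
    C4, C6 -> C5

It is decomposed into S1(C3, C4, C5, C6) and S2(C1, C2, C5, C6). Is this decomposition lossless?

Common attributes: S1 ∩ S2 = {C5, C6}.
No dependency enlarges {C5, C6}, so (C5, C6)⁺ = {C5, C6}.
The closure contains neither all of S1 = {C3, C4, C5, C6} nor all of S2 = {C1, C2, C5, C6}, so the common attributes are not a superkey of either fragment. The join is lossy.

No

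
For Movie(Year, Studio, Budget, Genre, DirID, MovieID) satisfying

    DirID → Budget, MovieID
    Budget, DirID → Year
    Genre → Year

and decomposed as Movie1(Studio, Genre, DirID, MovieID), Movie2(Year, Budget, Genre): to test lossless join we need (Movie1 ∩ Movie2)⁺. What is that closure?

Movie1 ∩ Movie2 = {Genre}.
Genre → Year applies, adding Year
Closure: {Year, Genre}.

Year, Genre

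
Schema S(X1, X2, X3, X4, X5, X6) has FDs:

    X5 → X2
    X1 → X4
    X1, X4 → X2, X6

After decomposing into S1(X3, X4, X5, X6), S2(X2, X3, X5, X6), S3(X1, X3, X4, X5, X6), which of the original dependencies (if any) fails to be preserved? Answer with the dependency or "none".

Check X1, X4 → X2, X6: no single fragment contains all of {X1, X2, X4, X6}, and the restricted closure of {X1, X4} across the fragments never reaches {X2, X6}.
X5 → X2 is preserved.
X1 → X4 is preserved.

X1, X4 → X2, X6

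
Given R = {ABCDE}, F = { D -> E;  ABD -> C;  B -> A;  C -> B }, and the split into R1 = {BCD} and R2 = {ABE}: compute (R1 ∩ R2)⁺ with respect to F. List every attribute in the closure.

AB

R1 ∩ R2 = {B}.
B → A applies, adding A
Closure: {AB}.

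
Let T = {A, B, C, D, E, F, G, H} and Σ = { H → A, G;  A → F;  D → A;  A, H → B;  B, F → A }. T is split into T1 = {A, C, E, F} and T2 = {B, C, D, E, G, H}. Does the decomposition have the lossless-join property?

No

Common attributes: T1 ∩ T2 = {C, E}.
No dependency enlarges {C, E}, so (C, E)⁺ = {C, E}.
The closure contains neither all of T1 = {A, C, E, F} nor all of T2 = {B, C, D, E, G, H}, so the common attributes are not a superkey of either fragment. The join is lossy.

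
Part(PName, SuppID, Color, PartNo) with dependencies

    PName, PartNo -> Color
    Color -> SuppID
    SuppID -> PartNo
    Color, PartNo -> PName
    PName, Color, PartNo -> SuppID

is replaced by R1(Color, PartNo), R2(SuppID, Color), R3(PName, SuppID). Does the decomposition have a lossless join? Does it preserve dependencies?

Lossless test (chase): Rows 1 and 2 agree on Color; apply Color→SuppID and equate their SuppID entries. Rows 1 and 2 agree on SuppID; apply SuppID→PartNo and equate their PartNo entries. Rows 1 and 3 agree on SuppID; apply SuppID→PartNo and equate their PartNo entries. Rows 1 and 2 agree on Color, PartNo; apply Color, PartNo→PName and equate their PName entries. No row becomes fully distinguished — the join is lossy.
Dependency preservation: the restricted closure of {PName, PartNo} across the fragments never reaches {Color}, so PName, PartNo → Color cannot be enforced without a join — not preserved.

lossy and not dependency-preserving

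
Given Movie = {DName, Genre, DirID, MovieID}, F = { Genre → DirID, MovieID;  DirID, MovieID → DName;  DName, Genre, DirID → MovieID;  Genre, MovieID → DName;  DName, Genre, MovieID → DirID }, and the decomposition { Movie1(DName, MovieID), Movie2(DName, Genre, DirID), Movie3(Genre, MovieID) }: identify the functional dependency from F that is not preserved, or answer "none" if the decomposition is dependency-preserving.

DirID, MovieID → DName

Check DirID, MovieID → DName: no single fragment contains all of {DName, DirID, MovieID}, and the restricted closure of {DirID, MovieID} across the fragments never reaches {DName}.
Genre → DirID, MovieID is preserved.
DName, Genre, DirID → MovieID is preserved.
Genre, MovieID → DName is preserved.
DName, Genre, MovieID → DirID is preserved.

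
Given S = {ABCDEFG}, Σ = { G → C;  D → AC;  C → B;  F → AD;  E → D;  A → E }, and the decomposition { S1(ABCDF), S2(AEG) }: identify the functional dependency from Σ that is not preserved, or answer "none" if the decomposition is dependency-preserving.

Check G → C: no single fragment contains all of {CG}, and the restricted closure of {G} across the fragments never reaches {C}.
D → AC is preserved.
C → B is preserved.
F → AD is preserved.
E → D is preserved.
A → E is preserved.

G → C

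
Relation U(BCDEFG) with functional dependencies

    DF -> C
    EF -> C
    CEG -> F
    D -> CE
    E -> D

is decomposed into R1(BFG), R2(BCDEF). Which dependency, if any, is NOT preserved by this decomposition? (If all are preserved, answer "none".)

CEG -> F

Check CEG → F: no single fragment contains all of {CEFG}, and the restricted closure of {CEG} across the fragments never reaches {F}.
DF → C is preserved.
EF → C is preserved.
D → CE is preserved.
E → D is preserved.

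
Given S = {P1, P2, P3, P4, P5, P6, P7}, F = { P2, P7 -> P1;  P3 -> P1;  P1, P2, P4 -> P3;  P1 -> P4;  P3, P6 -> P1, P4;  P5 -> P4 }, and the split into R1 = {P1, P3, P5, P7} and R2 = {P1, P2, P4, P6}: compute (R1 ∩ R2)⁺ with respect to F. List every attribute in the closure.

R1 ∩ R2 = {P1}.
P1 → P4 applies, adding P4
Closure: {P1, P4}.

P1, P4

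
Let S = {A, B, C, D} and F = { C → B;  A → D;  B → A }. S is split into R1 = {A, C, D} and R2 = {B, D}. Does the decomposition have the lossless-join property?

Common attributes: R1 ∩ R2 = {D}.
No dependency enlarges {D}, so (D)⁺ = {D}.
The closure contains neither all of R1 = {A, C, D} nor all of R2 = {B, D}, so the common attributes are not a superkey of either fragment. The join is lossy.

No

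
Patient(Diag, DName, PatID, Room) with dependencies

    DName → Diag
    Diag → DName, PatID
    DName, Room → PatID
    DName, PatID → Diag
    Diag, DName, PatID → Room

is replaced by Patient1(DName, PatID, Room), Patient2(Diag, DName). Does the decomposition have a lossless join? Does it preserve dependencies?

Lossless test: (DName)⁺ = {Diag, DName, PatID, Room}, which contains all of one fragment — lossless.
Dependency preservation: Diag → DName, PatID; DName, PatID → Diag; Diag, DName, PatID → Room are not contained in any single fragment, but the restricted closure of each left-hand side across the fragments still reaches the right-hand side; the remaining FDs each lie inside some fragment. All dependencies are preserved.

lossless and dependency-preserving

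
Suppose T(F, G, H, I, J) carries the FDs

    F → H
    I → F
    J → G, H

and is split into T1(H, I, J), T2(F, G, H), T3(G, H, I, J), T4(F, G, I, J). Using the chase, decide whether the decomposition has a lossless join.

Chase test. Columns are F, G, H, I, J; row i has aⱼ where attribute j ∈ Ti, else bᵢⱼ.
Initial tableau (one row per fragment):
  row 1: b11 b12 a3 a4 a5
  row 2: a1 a2 a3 b24 b25
  row 3: b31 a2 a3 a4 a5
  row 4: a1 a2 b43 a4 a5
Rows 2 and 4 agree on F; apply F→H and equate their H entries.
Rows 1 and 3 agree on I; apply I→F and equate their F entries.
Rows 1 and 4 agree on I; apply I→F and equate their F entries.
Rows 1 and 3 agree on J; apply J→G, H and equate their G, H entries.
Row 1 is now all distinguished symbols — the join is lossless.

Yes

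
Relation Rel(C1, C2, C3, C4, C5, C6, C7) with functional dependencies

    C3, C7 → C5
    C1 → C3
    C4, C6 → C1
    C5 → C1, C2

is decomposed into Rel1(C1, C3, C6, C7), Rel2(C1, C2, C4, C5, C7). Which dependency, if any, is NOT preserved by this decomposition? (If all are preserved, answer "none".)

C4, C6 → C1

Check C4, C6 → C1: no single fragment contains all of {C1, C4, C6}, and the restricted closure of {C4, C6} across the fragments never reaches {C1}.
C3, C7 → C5 is preserved.
C1 → C3 is preserved.
C5 → C1, C2 is preserved.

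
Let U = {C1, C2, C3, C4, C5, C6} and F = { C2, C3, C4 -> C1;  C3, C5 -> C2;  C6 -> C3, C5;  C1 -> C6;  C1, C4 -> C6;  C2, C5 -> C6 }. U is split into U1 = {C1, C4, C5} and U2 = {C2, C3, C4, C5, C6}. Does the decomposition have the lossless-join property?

Common attributes: U1 ∩ U2 = {C4, C5}.
No dependency enlarges {C4, C5}, so (C4, C5)⁺ = {C4, C5}.
The closure contains neither all of U1 = {C1, C4, C5} nor all of U2 = {C2, C3, C4, C5, C6}, so the common attributes are not a superkey of either fragment. The join is lossy.

No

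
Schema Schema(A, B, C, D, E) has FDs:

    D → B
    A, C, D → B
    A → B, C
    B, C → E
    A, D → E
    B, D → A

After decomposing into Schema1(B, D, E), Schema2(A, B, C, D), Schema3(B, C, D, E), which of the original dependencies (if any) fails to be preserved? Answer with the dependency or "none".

none

D → B lies within Schema1.
A, C, D → B lies within Schema2.
A → B, C lies within Schema2.
B, C → E lies within Schema3.
A, D → E: restricted closure across fragments reaches E.
B, D → A lies within Schema2.
Every dependency is enforceable on the fragments, so the decomposition is dependency-preserving.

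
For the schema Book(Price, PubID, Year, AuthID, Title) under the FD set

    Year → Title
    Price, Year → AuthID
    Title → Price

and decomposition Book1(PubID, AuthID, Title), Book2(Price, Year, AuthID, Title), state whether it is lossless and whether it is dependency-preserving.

lossy but dependency-preserving

Lossless test: (AuthID, Title)⁺ = {Price, AuthID, Title}, which is a superkey of neither fragment — lossy.
Dependency preservation: every FD's attributes lie within a single fragment, so each can be enforced locally — preserved.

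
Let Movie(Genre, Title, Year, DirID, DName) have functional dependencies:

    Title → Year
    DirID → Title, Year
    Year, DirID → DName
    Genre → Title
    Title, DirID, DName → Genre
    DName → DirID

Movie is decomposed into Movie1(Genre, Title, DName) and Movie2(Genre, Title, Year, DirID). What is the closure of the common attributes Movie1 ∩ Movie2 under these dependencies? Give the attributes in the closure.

Movie1 ∩ Movie2 = {Genre, Title}.
Title → Year applies, adding Year
Closure: {Genre, Title, Year}.

Genre, Title, Year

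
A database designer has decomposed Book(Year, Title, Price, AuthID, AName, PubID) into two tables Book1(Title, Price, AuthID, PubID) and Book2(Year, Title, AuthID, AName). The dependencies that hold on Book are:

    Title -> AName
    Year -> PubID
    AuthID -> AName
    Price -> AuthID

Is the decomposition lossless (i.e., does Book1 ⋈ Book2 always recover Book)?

Common attributes: Book1 ∩ Book2 = {Title, AuthID}.
Closure of {Title, AuthID}: Title → AName applies, adding AName. So (Title, AuthID)⁺ = {Title, AuthID, AName}.
The closure contains neither all of Book1 = {Title, Price, AuthID, PubID} nor all of Book2 = {Year, Title, AuthID, AName}, so the common attributes are not a superkey of either fragment. The join is lossy.

No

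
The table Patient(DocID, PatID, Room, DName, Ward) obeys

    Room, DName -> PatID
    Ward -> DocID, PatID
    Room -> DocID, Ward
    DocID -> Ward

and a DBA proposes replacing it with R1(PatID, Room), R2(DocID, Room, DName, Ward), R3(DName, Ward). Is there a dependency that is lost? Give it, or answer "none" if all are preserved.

Check Ward → DocID, PatID: no single fragment contains all of {DocID, PatID, Ward}, and the restricted closure of {Ward} across the fragments never reaches {DocID, PatID}.
Room, DName → PatID is preserved.
Room → DocID, Ward is preserved.
DocID → Ward is preserved.

Ward -> DocID, PatID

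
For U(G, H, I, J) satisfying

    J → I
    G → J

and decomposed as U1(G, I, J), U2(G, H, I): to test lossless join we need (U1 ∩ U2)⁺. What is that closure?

U1 ∩ U2 = {G, I}.
G → J applies, adding J
Closure: {G, I, J}.

G, I, J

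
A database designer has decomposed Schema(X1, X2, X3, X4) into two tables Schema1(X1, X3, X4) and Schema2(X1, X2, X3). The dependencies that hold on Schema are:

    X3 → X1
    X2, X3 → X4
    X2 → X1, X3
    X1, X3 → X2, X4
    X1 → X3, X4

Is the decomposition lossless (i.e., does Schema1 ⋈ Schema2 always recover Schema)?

Common attributes: Schema1 ∩ Schema2 = {X1, X3}.
Closure of {X1, X3}: X1, X3 → X2, X4 applies, adding X2, X4. So (X1, X3)⁺ = {X1, X2, X3, X4}.
This closure contains every attribute of Schema1, so Schema1 ∩ Schema2 → Schema1. The join is lossless.

Yes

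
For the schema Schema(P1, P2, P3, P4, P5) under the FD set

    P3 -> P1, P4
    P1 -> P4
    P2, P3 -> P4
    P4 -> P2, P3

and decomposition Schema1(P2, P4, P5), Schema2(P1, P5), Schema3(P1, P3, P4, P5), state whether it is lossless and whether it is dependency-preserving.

Lossless test (chase): Rows 2 and 3 agree on P1; apply P1→P4 and equate their P4 entries. Rows 1 and 2 agree on P4; apply P4→P2, P3 and equate their P2, P3 entries. Rows 1 and 3 agree on P4; apply P4→P2, P3 and equate their P2, P3 entries. Rows 1 and 2 agree on P3; apply P3→P1, P4 and equate their P1, P4 entries. Row 1 is now all distinguished symbols — the join is lossless.
Dependency preservation: P2, P3 → P4; P4 → P2, P3 are not contained in any single fragment, but the restricted closure of each left-hand side across the fragments still reaches the right-hand side; the remaining FDs each lie inside some fragment. All dependencies are preserved.

lossless and dependency-preserving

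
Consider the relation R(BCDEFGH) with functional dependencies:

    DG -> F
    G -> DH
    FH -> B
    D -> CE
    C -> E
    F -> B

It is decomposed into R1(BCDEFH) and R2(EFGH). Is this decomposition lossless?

No

Common attributes: R1 ∩ R2 = {EFH}.
Closure of {EFH}: FH → B applies, adding B. So (EFH)⁺ = {BEFH}.
The closure contains neither all of R1 = {BCDEFH} nor all of R2 = {EFGH}, so the common attributes are not a superkey of either fragment. The join is lossy.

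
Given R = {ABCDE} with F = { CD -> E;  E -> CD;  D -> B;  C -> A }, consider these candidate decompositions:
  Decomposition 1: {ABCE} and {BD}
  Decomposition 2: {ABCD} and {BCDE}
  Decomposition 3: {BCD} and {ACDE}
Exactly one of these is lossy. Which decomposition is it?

Decomposition 1: common = {B}, closure = {B} → lossy.
Decomposition 2: common = {BCD}, closure = {ABCDE} → lossless.
Decomposition 3: common = {CD}, closure = {ABCDE} → lossless.

Decomposition 1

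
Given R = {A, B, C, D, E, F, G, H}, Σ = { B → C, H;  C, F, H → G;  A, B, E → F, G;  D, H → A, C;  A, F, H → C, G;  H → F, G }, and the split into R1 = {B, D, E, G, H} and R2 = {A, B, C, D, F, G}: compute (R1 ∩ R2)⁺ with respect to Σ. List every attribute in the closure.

A, B, C, D, F, G, H

R1 ∩ R2 = {B, D, G}.
B → C, H applies, adding C, H
D, H → A, C applies, adding A
H → F, G applies, adding F
Closure: {A, B, C, D, F, G, H}.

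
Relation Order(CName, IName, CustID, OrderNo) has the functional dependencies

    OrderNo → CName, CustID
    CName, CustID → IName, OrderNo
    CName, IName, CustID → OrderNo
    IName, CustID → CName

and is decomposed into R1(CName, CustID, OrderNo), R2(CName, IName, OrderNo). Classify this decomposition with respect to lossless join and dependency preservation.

Lossless test: (CName, OrderNo)⁺ = {CName, IName, CustID, OrderNo}, which contains all of one fragment — lossless.
Dependency preservation: the restricted closure of {IName, CustID} across the fragments never reaches {CName}, so IName, CustID → CName cannot be enforced without a join — not preserved.

lossless but not dependency-preserving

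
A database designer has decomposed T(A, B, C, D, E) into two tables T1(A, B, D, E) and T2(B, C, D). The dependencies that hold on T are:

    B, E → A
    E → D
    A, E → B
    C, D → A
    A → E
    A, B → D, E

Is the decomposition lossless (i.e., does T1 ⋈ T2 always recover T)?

Common attributes: T1 ∩ T2 = {B, D}.
No dependency enlarges {B, D}, so (B, D)⁺ = {B, D}.
The closure contains neither all of T1 = {A, B, D, E} nor all of T2 = {B, C, D}, so the common attributes are not a superkey of either fragment. The join is lossy.

No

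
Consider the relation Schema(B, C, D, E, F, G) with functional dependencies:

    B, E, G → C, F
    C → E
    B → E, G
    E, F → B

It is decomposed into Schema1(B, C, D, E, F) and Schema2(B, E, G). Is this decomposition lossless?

Common attributes: Schema1 ∩ Schema2 = {B, E}.
Closure of {B, E}: B → E, G applies, adding G; B, E, G → C, F applies, adding C, F. So (B, E)⁺ = {B, C, E, F, G}.
This closure contains every attribute of Schema2, so Schema1 ∩ Schema2 → Schema2. The join is lossless.

Yes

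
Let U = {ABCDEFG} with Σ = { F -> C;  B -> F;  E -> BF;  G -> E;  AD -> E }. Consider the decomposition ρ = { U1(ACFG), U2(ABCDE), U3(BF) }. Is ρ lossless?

Chase test. Columns are ABCDEFG; row i has aⱼ where attribute j ∈ Ui, else bᵢⱼ.
Initial tableau (one row per fragment):
  row 1: a1 b12 a3 b14 b15 a6 a7
  row 2: a1 a2 a3 a4 a5 b26 b27
  row 3: b31 a2 b33 b34 b35 a6 b37
Rows 1 and 3 agree on F; apply F→C and equate their C entries.
Rows 2 and 3 agree on B; apply B→F and equate their F entries.
No row becomes fully distinguished — the join is lossy.

No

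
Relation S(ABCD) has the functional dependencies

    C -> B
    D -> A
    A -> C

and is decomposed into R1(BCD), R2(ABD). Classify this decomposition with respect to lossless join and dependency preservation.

Lossless test: (BD)⁺ = {ABCD}, which contains all of one fragment — lossless.
Dependency preservation: the restricted closure of {A} across the fragments never reaches {C}, so A → C cannot be enforced without a join — not preserved.

lossless but not dependency-preserving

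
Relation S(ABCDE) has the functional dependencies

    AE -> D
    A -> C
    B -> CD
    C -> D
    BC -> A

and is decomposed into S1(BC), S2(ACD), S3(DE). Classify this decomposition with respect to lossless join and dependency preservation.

Lossless test (chase): Rows 1 and 2 agree on C; apply C→D and equate their D entries. No row becomes fully distinguished — the join is lossy.
Dependency preservation: the restricted closure of {BC} across the fragments never reaches {A}, so BC → A cannot be enforced without a join — not preserved.

lossy and not dependency-preserving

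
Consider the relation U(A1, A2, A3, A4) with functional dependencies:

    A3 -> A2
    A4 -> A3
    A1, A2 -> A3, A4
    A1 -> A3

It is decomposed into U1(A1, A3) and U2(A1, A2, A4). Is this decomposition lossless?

Yes

Common attributes: U1 ∩ U2 = {A1}.
Closure of {A1}: A1 → A3 applies, adding A3; A3 → A2 applies, adding A2; A1, A2 → A3, A4 applies, adding A4. So (A1)⁺ = {A1, A2, A3, A4}.
This closure contains every attribute of U1, so U1 ∩ U2 → U1. The join is lossless.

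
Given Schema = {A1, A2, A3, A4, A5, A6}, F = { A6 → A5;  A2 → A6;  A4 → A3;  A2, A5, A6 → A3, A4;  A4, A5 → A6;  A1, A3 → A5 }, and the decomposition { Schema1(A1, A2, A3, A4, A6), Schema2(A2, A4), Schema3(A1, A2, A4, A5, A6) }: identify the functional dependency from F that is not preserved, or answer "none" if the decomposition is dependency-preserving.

A1, A3 → A5

Check A1, A3 → A5: no single fragment contains all of {A1, A3, A5}, and the restricted closure of {A1, A3} across the fragments never reaches {A5}.
A6 → A5 is preserved.
A2 → A6 is preserved.
A4 → A3 is preserved.
A2, A5, A6 → A3, A4 is preserved.
A4, A5 → A6 is preserved.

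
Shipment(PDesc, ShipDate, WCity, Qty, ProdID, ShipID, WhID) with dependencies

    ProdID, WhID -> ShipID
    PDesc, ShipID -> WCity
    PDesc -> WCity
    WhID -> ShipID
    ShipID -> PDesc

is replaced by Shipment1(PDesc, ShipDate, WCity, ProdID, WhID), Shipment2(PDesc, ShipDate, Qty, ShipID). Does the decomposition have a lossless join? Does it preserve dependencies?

lossy and not dependency-preserving

Lossless test: (PDesc, ShipDate)⁺ = {PDesc, ShipDate, WCity}, which is a superkey of neither fragment — lossy.
Dependency preservation: the restricted closure of {ProdID, WhID} across the fragments never reaches {ShipID}, so ProdID, WhID → ShipID cannot be enforced without a join — not preserved.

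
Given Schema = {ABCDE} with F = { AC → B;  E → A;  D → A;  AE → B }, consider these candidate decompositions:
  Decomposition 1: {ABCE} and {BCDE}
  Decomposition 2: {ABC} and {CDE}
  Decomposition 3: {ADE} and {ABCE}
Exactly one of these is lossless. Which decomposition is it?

Decomposition 1: common = {BCE}, closure = {ABCE} → lossless.
Decomposition 2: common = {C}, closure = {C} → lossy.
Decomposition 3: common = {AE}, closure = {ABE} → lossy.

Decomposition 1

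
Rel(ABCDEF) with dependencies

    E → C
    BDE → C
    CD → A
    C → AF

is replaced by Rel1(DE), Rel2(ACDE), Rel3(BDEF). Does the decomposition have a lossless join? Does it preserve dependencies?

lossless but not dependency-preserving

Lossless test (chase): Rows 1 and 2 agree on E; apply E→C and equate their C entries. Rows 1 and 3 agree on E; apply E→C and equate their C entries. Rows 1 and 2 agree on CD; apply CD→A and equate their A entries. Rows 1 and 3 agree on CD; apply CD→A and equate their A entries. Rows 1 and 2 agree on C; apply C→AF and equate their AF entries. Rows 1 and 3 agree on C; apply C→AF and equate their AF entries. Row 3 is now all distinguished symbols — the join is lossless.
Dependency preservation: the restricted closure of {C} across the fragments never reaches {AF}, so C → AF cannot be enforced without a join — not preserved.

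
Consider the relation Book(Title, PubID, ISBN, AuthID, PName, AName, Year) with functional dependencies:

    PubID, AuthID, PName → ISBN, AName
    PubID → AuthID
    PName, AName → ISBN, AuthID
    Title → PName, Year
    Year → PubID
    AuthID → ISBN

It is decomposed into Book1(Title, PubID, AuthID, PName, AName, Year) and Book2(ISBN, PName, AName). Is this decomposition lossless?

Common attributes: Book1 ∩ Book2 = {PName, AName}.
Closure of {PName, AName}: PName, AName → ISBN, AuthID applies, adding ISBN, AuthID. So (PName, AName)⁺ = {ISBN, AuthID, PName, AName}.
This closure contains every attribute of Book2, so Book1 ∩ Book2 → Book2. The join is lossless.

Yes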